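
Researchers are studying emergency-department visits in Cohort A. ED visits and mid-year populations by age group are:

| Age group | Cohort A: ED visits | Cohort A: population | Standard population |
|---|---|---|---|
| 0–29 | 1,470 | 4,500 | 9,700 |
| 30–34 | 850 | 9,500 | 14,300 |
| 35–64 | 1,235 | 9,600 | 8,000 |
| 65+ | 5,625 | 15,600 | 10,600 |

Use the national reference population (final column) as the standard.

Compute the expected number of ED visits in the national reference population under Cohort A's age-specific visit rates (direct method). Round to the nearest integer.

Age-specific rates per 1,000 for Cohort A: 326.667, 89.474, 128.646, 360.577.
Expected ED visits = Σ (standard pop × age-specific rate ÷ 1,000)
= 9,700×326.667/1,000 + 14,300×89.474/1,000 + 8,000×128.646/1,000 + 10,600×360.577/1,000
= 3168.67 + 1279.47 + 1029.17 + 3822.12 = 9299.42.

9299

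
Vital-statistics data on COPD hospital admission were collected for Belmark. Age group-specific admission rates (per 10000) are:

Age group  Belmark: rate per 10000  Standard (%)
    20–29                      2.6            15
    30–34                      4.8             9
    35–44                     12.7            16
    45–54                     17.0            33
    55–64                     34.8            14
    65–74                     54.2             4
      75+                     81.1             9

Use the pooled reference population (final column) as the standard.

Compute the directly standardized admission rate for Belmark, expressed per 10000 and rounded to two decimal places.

Standard weights: 0.15, 0.09, 0.16, 0.33, 0.14, 0.04, 0.09.
Standardized rate: 0.1500×2.6 + 0.0900×4.8 + 0.1600×12.7 + 0.3300×17.0 + 0.1400×34.8 + 0.0400×54.2 + 0.0900×81.1 = 22.8030 per 10000.

22.80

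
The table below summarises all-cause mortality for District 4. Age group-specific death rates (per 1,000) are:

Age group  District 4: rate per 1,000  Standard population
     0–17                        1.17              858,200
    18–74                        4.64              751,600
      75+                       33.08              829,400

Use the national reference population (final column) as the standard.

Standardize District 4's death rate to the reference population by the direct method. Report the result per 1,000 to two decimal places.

Standard total = 2,439,200; weights = 0.3518, 0.3081, 0.3400.
Standardized rate: 0.3518×1.17 + 0.3081×4.64 + 0.3400×33.08 = 13.0896 per 1,000.

13.09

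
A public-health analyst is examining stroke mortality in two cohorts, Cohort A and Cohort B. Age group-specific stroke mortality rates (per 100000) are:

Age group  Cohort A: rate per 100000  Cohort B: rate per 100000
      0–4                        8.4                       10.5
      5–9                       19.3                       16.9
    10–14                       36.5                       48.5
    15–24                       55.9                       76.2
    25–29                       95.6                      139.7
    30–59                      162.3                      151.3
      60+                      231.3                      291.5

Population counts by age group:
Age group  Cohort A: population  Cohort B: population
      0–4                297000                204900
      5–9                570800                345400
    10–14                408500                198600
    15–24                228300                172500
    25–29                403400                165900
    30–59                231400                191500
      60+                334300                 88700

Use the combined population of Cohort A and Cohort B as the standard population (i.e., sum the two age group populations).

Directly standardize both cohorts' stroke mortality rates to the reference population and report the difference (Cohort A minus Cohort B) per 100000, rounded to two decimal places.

-15.67

Combined standard total = 3841200; weights = 0.1307, 0.2385, 0.1580, 0.1043, 0.1482, 0.1101, 0.1101.
Cohort A: 0.1307×8.4 + 0.2385×19.3 + 0.1580×36.5 + 0.1043×55.9 + 0.1482×95.6 + 0.1101×162.3 + 0.1101×231.3 = 74.8110 per 100000.
Cohort B: 0.1307×10.5 + 0.2385×16.9 + 0.1580×48.5 + 0.1043×76.2 + 0.1482×139.7 + 0.1101×151.3 + 0.1101×291.5 = 90.4820 per 100000.
Difference = 74.8110 − 90.4820 = -15.6710.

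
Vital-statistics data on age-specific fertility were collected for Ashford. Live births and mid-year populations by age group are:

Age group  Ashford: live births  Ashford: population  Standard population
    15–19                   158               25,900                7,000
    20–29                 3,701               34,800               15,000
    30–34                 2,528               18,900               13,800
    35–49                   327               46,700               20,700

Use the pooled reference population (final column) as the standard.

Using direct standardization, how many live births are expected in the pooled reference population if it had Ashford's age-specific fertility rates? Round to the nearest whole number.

Age-specific rates per 1,000 for Ashford: 6.100, 106.351, 133.757, 7.002.
Expected live births = Σ (standard pop × age-specific rate ÷ 1,000)
= 7,000×6.100/1,000 + 15,000×106.351/1,000 + 13,800×133.757/1,000 + 20,700×7.002/1,000
= 42.70 + 1595.26 + 1845.84 + 144.94 = 3628.75.

3629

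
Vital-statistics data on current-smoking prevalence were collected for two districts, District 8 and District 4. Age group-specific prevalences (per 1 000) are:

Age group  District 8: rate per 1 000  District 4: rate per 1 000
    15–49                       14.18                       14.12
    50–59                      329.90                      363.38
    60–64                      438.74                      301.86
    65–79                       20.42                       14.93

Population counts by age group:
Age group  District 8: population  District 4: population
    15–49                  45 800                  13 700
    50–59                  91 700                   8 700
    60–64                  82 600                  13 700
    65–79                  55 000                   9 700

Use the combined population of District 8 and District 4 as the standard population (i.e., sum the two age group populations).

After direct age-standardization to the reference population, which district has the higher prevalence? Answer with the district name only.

Combined standard total = 320 900; weights = 0.1854, 0.3129, 0.3001, 0.2016.
District 8: 0.1854×14.18 + 0.3129×329.90 + 0.3001×438.74 + 0.2016×20.42 = 241.6251 per 1 000.
District 4: 0.1854×14.12 + 0.3129×363.38 + 0.3001×301.86 + 0.2016×14.93 = 209.9052 per 1 000.

District 8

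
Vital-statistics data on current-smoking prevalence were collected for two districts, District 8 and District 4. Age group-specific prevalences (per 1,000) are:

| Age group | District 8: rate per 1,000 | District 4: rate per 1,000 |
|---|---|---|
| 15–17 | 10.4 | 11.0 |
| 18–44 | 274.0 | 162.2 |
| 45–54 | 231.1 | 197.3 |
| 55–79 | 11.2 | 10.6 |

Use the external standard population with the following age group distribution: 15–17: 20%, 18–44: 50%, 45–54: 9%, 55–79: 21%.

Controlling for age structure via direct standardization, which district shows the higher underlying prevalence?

Standard weights: 0.20, 0.50, 0.09, 0.21.
District 8: 0.2000×10.4 + 0.5000×274.0 + 0.0900×231.1 + 0.2100×11.2 = 162.2310 per 1,000.
District 4: 0.2000×11.0 + 0.5000×162.2 + 0.0900×197.3 + 0.2100×10.6 = 103.2830 per 1,000.

District 8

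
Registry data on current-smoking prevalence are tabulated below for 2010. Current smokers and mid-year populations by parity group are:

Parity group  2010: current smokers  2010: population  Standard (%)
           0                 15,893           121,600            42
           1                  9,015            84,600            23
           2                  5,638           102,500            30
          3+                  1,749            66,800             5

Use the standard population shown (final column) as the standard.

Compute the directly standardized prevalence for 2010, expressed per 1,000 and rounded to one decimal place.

97.2

Parity-specific rates per 1,000 for 2010: 130.699, 106.560, 55.005, 26.183.
Standard weights: 0.42, 0.23, 0.30, 0.05.
Standardized rate: 0.4200×130.699 + 0.2300×106.560 + 0.3000×55.005 + 0.0500×26.183 = 97.2130 per 1,000.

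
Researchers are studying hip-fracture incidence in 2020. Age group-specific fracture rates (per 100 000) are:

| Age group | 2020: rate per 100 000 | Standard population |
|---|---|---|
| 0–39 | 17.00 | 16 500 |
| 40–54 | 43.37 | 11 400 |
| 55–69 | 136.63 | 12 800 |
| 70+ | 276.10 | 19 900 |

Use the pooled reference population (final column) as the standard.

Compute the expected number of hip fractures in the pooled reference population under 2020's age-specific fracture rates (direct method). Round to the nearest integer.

Expected hip fractures = Σ (standard pop × age-specific rate ÷ 100 000)
= 16 500×17.00/100 000 + 11 400×43.37/100 000 + 12 800×136.63/100 000 + 19 900×276.10/100 000
= 2.81 + 4.94 + 17.49 + 54.94 = 80.18.

80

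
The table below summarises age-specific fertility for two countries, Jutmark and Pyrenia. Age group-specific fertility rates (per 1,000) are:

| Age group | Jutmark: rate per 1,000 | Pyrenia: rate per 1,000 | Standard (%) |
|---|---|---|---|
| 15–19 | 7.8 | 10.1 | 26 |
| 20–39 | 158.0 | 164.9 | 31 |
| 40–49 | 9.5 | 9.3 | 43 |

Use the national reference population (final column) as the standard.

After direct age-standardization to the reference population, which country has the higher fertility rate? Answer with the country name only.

Pyrenia

Standard weights: 0.26, 0.31, 0.43.
Jutmark: 0.2600×7.8 + 0.3100×158.0 + 0.4300×9.5 = 55.0930 per 1,000.
Pyrenia: 0.2600×10.1 + 0.3100×164.9 + 0.4300×9.3 = 57.7440 per 1,000.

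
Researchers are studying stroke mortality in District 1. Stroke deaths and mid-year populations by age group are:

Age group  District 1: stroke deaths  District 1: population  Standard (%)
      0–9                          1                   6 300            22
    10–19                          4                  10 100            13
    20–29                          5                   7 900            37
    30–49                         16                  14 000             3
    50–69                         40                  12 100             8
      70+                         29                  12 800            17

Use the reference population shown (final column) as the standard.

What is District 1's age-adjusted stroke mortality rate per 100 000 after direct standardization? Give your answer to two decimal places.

Age-specific rates per 100 000 for District 1: 15.87, 39.60, 63.29, 114.29, 330.58, 226.56.
Standard weights: 0.22, 0.13, 0.37, 0.03, 0.08, 0.17.
Standardized rate: 0.2200×15.87 + 0.1300×39.60 + 0.3700×63.29 + 0.0300×114.29 + 0.0800×330.58 + 0.1700×226.56 = 100.4488 per 100 000.

100.45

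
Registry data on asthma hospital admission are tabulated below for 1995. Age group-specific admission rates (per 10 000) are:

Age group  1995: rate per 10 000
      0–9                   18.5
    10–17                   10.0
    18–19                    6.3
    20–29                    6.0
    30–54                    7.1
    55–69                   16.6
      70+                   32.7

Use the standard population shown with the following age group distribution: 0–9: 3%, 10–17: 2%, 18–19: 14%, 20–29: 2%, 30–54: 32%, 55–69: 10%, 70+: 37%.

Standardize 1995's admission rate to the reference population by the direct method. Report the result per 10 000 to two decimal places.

17.79

Standard weights: 0.03, 0.02, 0.14, 0.02, 0.32, 0.10, 0.37.
Standardized rate: 0.0300×18.5 + 0.0200×10.0 + 0.1400×6.3 + 0.0200×6.0 + 0.3200×7.1 + 0.1000×16.6 + 0.3700×32.7 = 17.7880 per 10 000.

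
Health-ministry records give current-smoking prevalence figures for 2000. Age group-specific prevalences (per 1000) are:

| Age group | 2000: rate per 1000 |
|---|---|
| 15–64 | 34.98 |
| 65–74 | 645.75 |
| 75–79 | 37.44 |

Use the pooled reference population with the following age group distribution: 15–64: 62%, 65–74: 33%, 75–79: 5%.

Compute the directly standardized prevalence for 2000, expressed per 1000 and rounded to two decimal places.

236.66

Standard weights: 0.62, 0.33, 0.05.
Standardized rate: 0.6200×34.98 + 0.3300×645.75 + 0.0500×37.44 = 236.6571 per 1000.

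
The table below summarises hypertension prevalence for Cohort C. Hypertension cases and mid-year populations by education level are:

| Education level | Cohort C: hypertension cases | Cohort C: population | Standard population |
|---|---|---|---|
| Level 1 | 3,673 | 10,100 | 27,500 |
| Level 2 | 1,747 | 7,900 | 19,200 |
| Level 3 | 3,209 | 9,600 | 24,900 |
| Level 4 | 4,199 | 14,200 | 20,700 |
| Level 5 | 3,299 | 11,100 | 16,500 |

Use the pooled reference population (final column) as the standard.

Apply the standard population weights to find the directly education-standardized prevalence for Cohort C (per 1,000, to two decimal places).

308.78

Education-specific rates per 1,000 for Cohort C: 363.663, 221.139, 334.271, 295.704, 297.207.
Standard total = 108,800; weights = 0.2528, 0.1765, 0.2289, 0.1903, 0.1517.
Standardized rate: 0.2528×363.663 + 0.1765×221.139 + 0.2289×334.271 + 0.1903×295.704 + 0.1517×297.207 = 308.7772 per 1,000.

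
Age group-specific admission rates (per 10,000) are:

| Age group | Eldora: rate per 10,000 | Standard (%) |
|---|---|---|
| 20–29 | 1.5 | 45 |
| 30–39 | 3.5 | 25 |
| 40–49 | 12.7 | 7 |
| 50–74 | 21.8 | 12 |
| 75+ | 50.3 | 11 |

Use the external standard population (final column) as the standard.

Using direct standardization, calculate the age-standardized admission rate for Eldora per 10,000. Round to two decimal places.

10.59

Standard weights: 0.45, 0.25, 0.07, 0.12, 0.11.
Standardized rate: 0.4500×1.5 + 0.2500×3.5 + 0.0700×12.7 + 0.1200×21.8 + 0.1100×50.3 = 10.5880 per 10,000.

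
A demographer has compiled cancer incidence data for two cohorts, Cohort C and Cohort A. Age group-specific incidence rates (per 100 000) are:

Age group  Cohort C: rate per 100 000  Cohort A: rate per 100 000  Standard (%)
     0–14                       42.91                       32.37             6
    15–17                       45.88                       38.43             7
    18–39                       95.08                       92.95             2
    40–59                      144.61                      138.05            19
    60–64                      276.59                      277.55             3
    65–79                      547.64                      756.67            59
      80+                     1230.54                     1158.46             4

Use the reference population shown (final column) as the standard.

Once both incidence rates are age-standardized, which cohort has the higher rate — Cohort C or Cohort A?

Cohort A

Standard weights: 0.06, 0.07, 0.02, 0.19, 0.03, 0.59, 0.04.
Cohort C: 0.0600×42.91 + 0.0700×45.88 + 0.0200×95.08 + 0.1900×144.61 + 0.0300×276.59 + 0.5900×547.64 + 0.0400×1230.54 = 415.7906 per 100 000.
Cohort A: 0.0600×32.37 + 0.0700×38.43 + 0.0200×92.95 + 0.1900×138.05 + 0.0300×277.55 + 0.5900×756.67 + 0.0400×1158.46 = 533.8210 per 100 000.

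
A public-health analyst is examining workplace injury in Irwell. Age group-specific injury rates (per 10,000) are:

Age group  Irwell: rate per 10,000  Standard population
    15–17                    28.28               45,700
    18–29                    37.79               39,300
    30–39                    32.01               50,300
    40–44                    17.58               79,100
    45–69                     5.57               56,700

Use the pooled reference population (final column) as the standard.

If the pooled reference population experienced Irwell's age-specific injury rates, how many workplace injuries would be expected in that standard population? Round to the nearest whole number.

Expected workplace injuries = Σ (standard pop × age-specific rate ÷ 10,000)
= 45,700×28.28/10,000 + 39,300×37.79/10,000 + 50,300×32.01/10,000 + 79,100×17.58/10,000 + 56,700×5.57/10,000
= 129.24 + 148.51 + 161.01 + 139.06 + 31.58 = 609.40.

609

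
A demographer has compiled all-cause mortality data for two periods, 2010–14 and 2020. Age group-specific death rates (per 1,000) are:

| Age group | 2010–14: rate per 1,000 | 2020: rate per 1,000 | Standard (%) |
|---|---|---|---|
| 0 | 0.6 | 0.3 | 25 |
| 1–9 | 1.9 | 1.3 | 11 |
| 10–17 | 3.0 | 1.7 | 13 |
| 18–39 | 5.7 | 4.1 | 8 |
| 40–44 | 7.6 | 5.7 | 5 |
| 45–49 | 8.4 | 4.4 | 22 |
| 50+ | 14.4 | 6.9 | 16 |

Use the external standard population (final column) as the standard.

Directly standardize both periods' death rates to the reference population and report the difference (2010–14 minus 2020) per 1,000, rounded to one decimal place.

Standard weights: 0.25, 0.11, 0.13, 0.08, 0.05, 0.22, 0.16.
2010–14: 0.2500×0.6 + 0.1100×1.9 + 0.1300×3.0 + 0.0800×5.7 + 0.0500×7.6 + 0.2200×8.4 + 0.1600×14.4 = 5.7370 per 1,000.
2020: 0.2500×0.3 + 0.1100×1.3 + 0.1300×1.7 + 0.0800×4.1 + 0.0500×5.7 + 0.2200×4.4 + 0.1600×6.9 = 3.1240 per 1,000.
Difference = 5.7370 − 3.1240 = 2.6130.

2.6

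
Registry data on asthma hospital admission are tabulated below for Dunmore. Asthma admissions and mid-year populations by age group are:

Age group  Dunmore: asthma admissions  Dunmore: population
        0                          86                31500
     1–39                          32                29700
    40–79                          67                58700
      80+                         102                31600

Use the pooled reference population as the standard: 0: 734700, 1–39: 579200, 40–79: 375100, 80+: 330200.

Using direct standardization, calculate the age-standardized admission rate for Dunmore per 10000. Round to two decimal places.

Age-specific rates per 10000 for Dunmore: 27.30, 10.77, 11.41, 32.28.
Standard total = 2019200; weights = 0.3639, 0.2868, 0.1858, 0.1635.
Standardized rate: 0.3639×27.30 + 0.2868×10.77 + 0.1858×11.41 + 0.1635×32.28 = 20.4233 per 10000.

20.42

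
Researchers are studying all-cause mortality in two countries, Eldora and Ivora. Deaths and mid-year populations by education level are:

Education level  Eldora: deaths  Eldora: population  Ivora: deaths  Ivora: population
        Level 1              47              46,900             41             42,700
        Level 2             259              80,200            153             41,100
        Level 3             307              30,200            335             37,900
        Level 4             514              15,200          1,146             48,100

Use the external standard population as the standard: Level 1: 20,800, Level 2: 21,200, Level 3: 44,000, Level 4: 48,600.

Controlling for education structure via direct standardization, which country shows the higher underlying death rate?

Education-specific rates per 1,000 for Eldora: 1.002, 3.229, 10.166, 33.816.
For Ivora: 0.960, 3.723, 8.839, 23.825.
Standard total = 134,600; weights = 0.1545, 0.1575, 0.3269, 0.3611.
Eldora: 0.1545×1.002 + 0.1575×3.229 + 0.3269×10.166 + 0.3611×33.816 = 16.1964 per 1,000.
Ivora: 0.1545×0.960 + 0.1575×3.723 + 0.3269×8.839 + 0.3611×23.825 = 12.2268 per 1,000.
The crude rates (6.53 vs 9.86) would put Ivora higher, but that reflects its education composition; once standardized to a common education structure, Eldora has the higher underlying rate.

Eldora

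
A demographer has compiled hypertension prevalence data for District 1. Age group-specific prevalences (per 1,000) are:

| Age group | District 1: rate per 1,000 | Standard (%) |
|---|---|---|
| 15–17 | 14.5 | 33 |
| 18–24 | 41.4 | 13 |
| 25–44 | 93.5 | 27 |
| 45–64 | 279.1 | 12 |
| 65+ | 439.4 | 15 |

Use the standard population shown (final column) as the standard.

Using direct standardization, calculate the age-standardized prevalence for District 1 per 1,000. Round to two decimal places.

134.81

Standard weights: 0.33, 0.13, 0.27, 0.12, 0.15.
Standardized rate: 0.3300×14.5 + 0.1300×41.4 + 0.2700×93.5 + 0.1200×279.1 + 0.1500×439.4 = 134.8140 per 1,000.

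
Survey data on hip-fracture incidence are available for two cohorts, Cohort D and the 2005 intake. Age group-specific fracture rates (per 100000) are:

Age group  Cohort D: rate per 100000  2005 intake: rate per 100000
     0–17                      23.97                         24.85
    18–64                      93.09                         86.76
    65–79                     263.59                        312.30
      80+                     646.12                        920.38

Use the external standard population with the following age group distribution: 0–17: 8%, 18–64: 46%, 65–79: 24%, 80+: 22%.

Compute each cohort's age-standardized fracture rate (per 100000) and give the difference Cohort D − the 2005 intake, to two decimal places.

-69.19

Standard weights: 0.08, 0.46, 0.24, 0.22.
Cohort D: 0.0800×23.97 + 0.4600×93.09 + 0.2400×263.59 + 0.2200×646.12 = 250.1470 per 100000.
The 2005 intake: 0.0800×24.85 + 0.4600×86.76 + 0.2400×312.30 + 0.2200×920.38 = 319.3332 per 100000.
Difference = 250.1470 − 319.3332 = -69.1862.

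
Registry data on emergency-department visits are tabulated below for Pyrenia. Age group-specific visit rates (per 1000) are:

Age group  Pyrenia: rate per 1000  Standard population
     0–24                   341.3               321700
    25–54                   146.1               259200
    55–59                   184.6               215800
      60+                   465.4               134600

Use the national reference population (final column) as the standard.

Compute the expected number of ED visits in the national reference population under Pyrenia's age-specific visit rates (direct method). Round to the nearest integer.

Expected ED visits = Σ (standard pop × age-specific rate ÷ 1000)
= 321700×341.3/1000 + 259200×146.1/1000 + 215800×184.6/1000 + 134600×465.4/1000
= 109796.21 + 37869.12 + 39836.68 + 62642.84 = 250144.85.

250145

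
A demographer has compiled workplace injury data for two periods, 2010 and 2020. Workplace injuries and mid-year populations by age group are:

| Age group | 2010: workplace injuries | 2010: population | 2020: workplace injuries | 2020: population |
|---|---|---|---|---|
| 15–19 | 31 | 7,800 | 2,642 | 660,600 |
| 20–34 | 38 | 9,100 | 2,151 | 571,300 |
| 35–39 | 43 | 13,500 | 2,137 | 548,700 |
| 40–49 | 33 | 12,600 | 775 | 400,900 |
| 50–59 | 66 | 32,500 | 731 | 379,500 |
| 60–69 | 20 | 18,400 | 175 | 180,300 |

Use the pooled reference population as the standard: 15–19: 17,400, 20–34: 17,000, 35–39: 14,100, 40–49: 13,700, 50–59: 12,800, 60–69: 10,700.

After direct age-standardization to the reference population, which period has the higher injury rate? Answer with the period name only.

Age-specific rates per 10,000 for 2010: 39.74, 41.76, 31.85, 26.19, 20.31, 10.87.
For 2020: 39.99, 37.65, 38.95, 19.33, 19.26, 9.71.
Standard total = 85,700; weights = 0.2030, 0.1984, 0.1645, 0.1599, 0.1494, 0.1249.
2010: 0.2030×39.74 + 0.1984×41.76 + 0.1645×31.85 + 0.1599×26.19 + 0.1494×20.31 + 0.1249×10.87 = 30.1703 per 10,000.
2020: 0.2030×39.99 + 0.1984×37.65 + 0.1645×38.95 + 0.1599×19.33 + 0.1494×19.26 + 0.1249×9.71 = 29.1757 per 10,000.
The crude rates (24.60 vs 31.41) would put 2020 higher, but that reflects its age composition; once standardized to a common age structure, 2010 has the higher underlying rate.

2010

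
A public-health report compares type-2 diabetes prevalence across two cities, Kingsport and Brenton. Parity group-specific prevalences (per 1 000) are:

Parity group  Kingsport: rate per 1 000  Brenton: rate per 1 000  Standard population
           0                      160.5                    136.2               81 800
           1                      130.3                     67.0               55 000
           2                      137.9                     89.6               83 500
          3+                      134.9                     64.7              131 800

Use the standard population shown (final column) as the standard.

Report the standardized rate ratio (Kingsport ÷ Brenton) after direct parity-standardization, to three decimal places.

Standard total = 352 100; weights = 0.2323, 0.1562, 0.2371, 0.3743.
Kingsport: 0.2323×160.5 + 0.1562×130.3 + 0.2371×137.9 + 0.3743×134.9 = 140.8403 per 1 000.
Brenton: 0.2323×136.2 + 0.1562×67.0 + 0.2371×89.6 + 0.3743×64.7 = 87.5752 per 1 000.
Ratio = 140.8403 ÷ 87.5752 = 1.60822.

1.608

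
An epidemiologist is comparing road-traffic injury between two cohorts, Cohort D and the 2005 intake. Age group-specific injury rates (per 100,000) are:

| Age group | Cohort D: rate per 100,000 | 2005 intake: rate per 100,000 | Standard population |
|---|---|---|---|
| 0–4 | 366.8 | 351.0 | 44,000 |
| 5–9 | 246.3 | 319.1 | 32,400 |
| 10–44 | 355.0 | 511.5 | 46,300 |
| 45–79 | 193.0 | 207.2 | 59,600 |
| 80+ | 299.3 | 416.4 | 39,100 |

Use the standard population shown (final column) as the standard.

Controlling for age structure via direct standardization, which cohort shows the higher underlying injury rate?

2005 intake

Standard total = 221,400; weights = 0.1987, 0.1463, 0.2091, 0.2692, 0.1766.
Cohort D: 0.1987×366.8 + 0.1463×246.3 + 0.2091×355.0 + 0.2692×193.0 + 0.1766×299.3 = 287.9912 per 100,000.
The 2005 intake: 0.1987×351.0 + 0.1463×319.1 + 0.2091×511.5 + 0.2692×207.2 + 0.1766×416.4 = 352.7355 per 100,000.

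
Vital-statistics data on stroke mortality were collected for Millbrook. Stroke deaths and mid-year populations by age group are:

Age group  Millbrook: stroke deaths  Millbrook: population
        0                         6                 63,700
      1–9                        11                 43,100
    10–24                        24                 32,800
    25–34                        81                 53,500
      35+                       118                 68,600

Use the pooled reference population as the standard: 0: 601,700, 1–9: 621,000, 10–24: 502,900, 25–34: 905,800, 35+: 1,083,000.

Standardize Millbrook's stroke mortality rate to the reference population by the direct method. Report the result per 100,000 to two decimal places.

102.77

Age-specific rates per 100,000 for Millbrook: 9.42, 25.52, 73.17, 151.40, 172.01.
Standard total = 3,714,400; weights = 0.1620, 0.1672, 0.1354, 0.2439, 0.2916.
Standardized rate: 0.1620×9.42 + 0.1672×25.52 + 0.1354×73.17 + 0.2439×151.40 + 0.2916×172.01 = 102.7737 per 100,000.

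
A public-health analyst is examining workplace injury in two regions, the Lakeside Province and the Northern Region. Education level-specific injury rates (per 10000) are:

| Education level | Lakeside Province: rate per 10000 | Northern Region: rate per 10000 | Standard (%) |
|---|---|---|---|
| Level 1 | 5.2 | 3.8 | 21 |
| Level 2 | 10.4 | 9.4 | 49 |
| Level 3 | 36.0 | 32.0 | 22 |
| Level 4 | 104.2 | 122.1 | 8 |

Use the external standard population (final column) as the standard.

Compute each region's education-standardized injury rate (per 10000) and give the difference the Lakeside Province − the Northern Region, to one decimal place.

0.2

Standard weights: 0.21, 0.49, 0.22, 0.08.
The Lakeside Province: 0.2100×5.2 + 0.4900×10.4 + 0.2200×36.0 + 0.0800×104.2 = 22.4440 per 10000.
The Northern Region: 0.2100×3.8 + 0.4900×9.4 + 0.2200×32.0 + 0.0800×122.1 = 22.2120 per 10000.
Difference = 22.4440 − 22.2120 = 0.2320.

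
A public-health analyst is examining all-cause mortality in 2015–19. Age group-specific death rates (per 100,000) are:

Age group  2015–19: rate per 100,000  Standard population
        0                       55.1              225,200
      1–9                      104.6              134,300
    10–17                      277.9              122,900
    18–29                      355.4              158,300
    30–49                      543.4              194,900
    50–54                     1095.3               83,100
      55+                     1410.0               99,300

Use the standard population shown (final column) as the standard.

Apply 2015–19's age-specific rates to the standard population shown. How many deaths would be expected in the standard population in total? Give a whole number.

4538

Expected deaths = Σ (standard pop × age-specific rate ÷ 100,000)
= 225,200×55.1/100,000 + 134,300×104.6/100,000 + 122,900×277.9/100,000 + 158,300×355.4/100,000 + 194,900×543.4/100,000 + 83,100×1095.3/100,000 + 99,300×1410.0/100,000
= 124.09 + 140.48 + 341.54 + 562.60 + 1059.09 + 910.19 + 1400.13 = 4538.11.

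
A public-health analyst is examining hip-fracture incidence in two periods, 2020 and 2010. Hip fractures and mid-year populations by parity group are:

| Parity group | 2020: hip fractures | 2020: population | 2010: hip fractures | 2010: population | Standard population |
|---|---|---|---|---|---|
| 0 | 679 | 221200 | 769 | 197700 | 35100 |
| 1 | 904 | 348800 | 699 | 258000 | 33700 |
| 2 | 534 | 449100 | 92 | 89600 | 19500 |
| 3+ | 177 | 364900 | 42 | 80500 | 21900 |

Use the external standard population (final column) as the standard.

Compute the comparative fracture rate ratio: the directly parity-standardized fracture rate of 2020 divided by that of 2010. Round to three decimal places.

0.883

Parity-specific rates per 100000 for 2020: 306.96, 259.17, 118.90, 48.51.
For 2010: 388.97, 270.93, 102.68, 52.17.
Standard total = 110200; weights = 0.3185, 0.3058, 0.1770, 0.1987.
2020: 0.3185×306.96 + 0.3058×259.17 + 0.1770×118.90 + 0.1987×48.51 = 207.7084 per 100000.
2010: 0.3185×388.97 + 0.3058×270.93 + 0.1770×102.68 + 0.1987×52.17 = 235.2827 per 100000.
Ratio = 207.7084 ÷ 235.2827 = 0.88280.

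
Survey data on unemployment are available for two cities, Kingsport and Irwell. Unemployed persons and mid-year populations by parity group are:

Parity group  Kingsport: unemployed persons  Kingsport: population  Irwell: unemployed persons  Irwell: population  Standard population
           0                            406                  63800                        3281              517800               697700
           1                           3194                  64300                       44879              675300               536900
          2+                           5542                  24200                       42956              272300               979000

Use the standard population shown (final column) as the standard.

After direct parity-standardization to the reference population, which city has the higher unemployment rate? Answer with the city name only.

Parity-specific rates per 1000 for Kingsport: 6.364, 49.673, 229.008.
For Irwell: 6.336, 66.458, 157.752.
Standard total = 2213600; weights = 0.3152, 0.2425, 0.4423.
Kingsport: 0.3152×6.364 + 0.2425×49.673 + 0.4423×229.008 = 115.3364 per 1000.
Irwell: 0.3152×6.336 + 0.2425×66.458 + 0.4423×157.752 = 87.8848 per 1000.
The crude rates (60.03 vs 62.18) would put Irwell higher, but that reflects its parity composition; once standardized to a common parity structure, Kingsport has the higher underlying rate.

Kingsport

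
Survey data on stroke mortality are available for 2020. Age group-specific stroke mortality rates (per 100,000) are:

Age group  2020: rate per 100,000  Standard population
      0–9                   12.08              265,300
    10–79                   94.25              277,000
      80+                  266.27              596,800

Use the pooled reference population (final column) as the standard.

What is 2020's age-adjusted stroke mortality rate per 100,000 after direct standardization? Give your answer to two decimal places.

Standard total = 1,139,100; weights = 0.2329, 0.2432, 0.5239.
Standardized rate: 0.2329×12.08 + 0.2432×94.25 + 0.5239×266.27 = 165.2375 per 100,000.

165.24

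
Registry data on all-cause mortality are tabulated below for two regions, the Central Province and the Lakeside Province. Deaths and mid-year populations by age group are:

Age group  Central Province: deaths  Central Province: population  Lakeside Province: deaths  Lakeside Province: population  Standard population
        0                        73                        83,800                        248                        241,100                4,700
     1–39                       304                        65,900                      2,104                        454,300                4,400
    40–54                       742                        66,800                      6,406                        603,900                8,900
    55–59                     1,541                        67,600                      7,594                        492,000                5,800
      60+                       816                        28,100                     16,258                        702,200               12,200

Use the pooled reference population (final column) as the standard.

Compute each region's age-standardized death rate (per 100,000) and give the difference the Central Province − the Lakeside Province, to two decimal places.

Age-specific rates per 100,000 for the Central Province: 87.11, 461.31, 1110.78, 2279.59, 2903.91.
For the Lakeside Province: 102.86, 463.13, 1060.77, 1543.50, 2315.29.
Standard total = 36,000; weights = 0.1306, 0.1222, 0.2472, 0.1611, 0.3389.
The Central Province: 0.1306×87.11 + 0.1222×461.31 + 0.2472×1110.78 + 0.1611×2279.59 + 0.3389×2903.91 = 1693.7348 per 100,000.
The Lakeside Province: 0.1306×102.86 + 0.1222×463.13 + 0.2472×1060.77 + 0.1611×1543.50 + 0.3389×2315.29 = 1365.5823 per 100,000.
Difference = 1693.7348 − 1365.5823 = 328.1525.

328.15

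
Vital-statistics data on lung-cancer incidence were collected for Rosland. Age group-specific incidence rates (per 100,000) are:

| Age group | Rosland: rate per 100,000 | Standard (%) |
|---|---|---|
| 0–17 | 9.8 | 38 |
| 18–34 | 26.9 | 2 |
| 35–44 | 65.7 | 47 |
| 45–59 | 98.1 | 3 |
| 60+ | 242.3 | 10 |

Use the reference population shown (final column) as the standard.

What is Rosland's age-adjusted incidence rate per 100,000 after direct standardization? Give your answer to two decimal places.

Standard weights: 0.38, 0.02, 0.47, 0.03, 0.10.
Standardized rate: 0.3800×9.8 + 0.0200×26.9 + 0.4700×65.7 + 0.0300×98.1 + 0.1000×242.3 = 62.3140 per 100,000.

62.31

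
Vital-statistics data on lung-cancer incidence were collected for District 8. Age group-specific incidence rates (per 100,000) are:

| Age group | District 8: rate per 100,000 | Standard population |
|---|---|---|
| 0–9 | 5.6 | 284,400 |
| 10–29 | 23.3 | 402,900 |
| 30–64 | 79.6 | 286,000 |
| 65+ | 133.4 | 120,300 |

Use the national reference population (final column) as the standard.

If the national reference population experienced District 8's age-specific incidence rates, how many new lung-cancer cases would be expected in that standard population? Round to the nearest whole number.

Expected new lung-cancer cases = Σ (standard pop × age-specific rate ÷ 100,000)
= 284,400×5.6/100,000 + 402,900×23.3/100,000 + 286,000×79.6/100,000 + 120,300×133.4/100,000
= 15.93 + 93.88 + 227.66 + 160.48 = 497.94.

498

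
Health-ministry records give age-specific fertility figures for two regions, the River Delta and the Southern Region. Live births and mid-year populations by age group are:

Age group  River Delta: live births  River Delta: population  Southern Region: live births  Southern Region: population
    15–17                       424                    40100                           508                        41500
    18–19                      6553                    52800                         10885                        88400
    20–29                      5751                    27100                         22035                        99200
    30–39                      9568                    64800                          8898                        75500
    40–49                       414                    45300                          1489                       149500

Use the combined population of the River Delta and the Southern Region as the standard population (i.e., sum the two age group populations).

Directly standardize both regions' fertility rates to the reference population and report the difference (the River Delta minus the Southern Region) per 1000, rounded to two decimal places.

Age-specific rates per 1000 for the River Delta: 10.574, 124.110, 212.214, 147.654, 9.139.
For the Southern Region: 12.241, 123.133, 222.127, 117.854, 9.960.
Combined standard total = 684200; weights = 0.1193, 0.2064, 0.1846, 0.2051, 0.2847.
The River Delta: 0.1193×10.574 + 0.2064×124.110 + 0.1846×212.214 + 0.2051×147.654 + 0.2847×9.139 = 98.9271 per 1000.
The Southern Region: 0.1193×12.241 + 0.2064×123.133 + 0.1846×222.127 + 0.2051×117.854 + 0.2847×9.960 = 94.8774 per 1000.
Difference = 98.9271 − 94.8774 = 4.0498.

4.05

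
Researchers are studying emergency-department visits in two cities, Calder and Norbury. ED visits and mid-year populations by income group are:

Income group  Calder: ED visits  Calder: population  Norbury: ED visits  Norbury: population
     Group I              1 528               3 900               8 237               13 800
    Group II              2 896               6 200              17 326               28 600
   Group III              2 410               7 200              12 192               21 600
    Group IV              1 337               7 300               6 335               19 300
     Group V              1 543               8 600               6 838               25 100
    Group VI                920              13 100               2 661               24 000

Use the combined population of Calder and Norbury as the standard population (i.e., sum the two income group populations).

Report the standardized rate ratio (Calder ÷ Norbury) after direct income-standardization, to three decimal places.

0.663

Income-specific rates per 1 000 for Calder: 391.795, 467.097, 334.722, 183.151, 179.419, 70.229.
For Norbury: 596.884, 605.804, 564.444, 328.238, 272.430, 110.875.
Combined standard total = 178 700; weights = 0.0990, 0.1947, 0.1612, 0.1489, 0.1886, 0.2076.
Calder: 0.0990×391.795 + 0.1947×467.097 + 0.1612×334.722 + 0.1489×183.151 + 0.1886×179.419 + 0.2076×70.229 = 259.3925 per 1 000.
Norbury: 0.0990×596.884 + 0.1947×605.804 + 0.1612×564.444 + 0.1489×328.238 + 0.1886×272.430 + 0.2076×110.875 = 391.3169 per 1 000.
Ratio = 259.3925 ÷ 391.3169 = 0.66287.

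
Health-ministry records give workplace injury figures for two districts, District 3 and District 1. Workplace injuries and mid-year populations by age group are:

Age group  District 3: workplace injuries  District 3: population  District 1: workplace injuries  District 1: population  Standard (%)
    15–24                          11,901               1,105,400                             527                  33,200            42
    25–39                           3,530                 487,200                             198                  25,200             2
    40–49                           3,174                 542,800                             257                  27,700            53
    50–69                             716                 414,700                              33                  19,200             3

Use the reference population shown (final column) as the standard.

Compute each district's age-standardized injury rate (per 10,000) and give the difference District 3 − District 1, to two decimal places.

Age-specific rates per 10,000 for District 3: 107.66, 72.45, 58.47, 17.27.
For District 1: 158.73, 78.57, 92.78, 17.19.
Standard weights: 0.42, 0.02, 0.53, 0.03.
District 3: 0.4200×107.66 + 0.0200×72.45 + 0.5300×58.47 + 0.0300×17.27 = 78.1768 per 10,000.
District 1: 0.4200×158.73 + 0.0200×78.57 + 0.5300×92.78 + 0.0300×17.19 = 117.9290 per 10,000.
Difference = 78.1768 − 117.9290 = -39.7522.

-39.75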